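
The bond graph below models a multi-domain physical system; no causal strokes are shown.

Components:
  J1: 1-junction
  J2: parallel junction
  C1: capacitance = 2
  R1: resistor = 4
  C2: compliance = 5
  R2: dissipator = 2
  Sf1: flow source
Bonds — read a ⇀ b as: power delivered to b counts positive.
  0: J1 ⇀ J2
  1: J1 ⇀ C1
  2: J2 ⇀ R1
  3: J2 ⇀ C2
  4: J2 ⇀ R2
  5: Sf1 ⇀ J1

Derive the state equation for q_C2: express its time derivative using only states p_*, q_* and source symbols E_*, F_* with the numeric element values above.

dq_C2/dt = F_Sf1 - 3*q_C2/20

b5 →Sf1  (Sf1: flow source, stroke at near end)
b0 →J1  (J1 flow already set via bond 5)
b1 →J1  (common-f at J1 fixed by 5)
b3 →J2  (C2: C, integral causality)
b2 →R1  (0-jn J2 has e-setter on 3)
b4 →R2  (common-e at J2 fixed by 3)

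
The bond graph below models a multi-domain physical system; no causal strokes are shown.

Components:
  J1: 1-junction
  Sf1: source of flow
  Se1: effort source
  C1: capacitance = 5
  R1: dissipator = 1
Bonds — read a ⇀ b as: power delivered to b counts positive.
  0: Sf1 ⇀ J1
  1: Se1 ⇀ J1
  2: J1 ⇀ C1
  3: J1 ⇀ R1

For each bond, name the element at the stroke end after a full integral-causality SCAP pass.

bond 0 stroke at Sf1
bond 1 stroke at J1
bond 2 stroke at J1
bond 3 stroke at J1

b0 stroke at Sf1  (source Sf1 imposes f)
b1 stroke at J1  (source Se1 imposes e)
b2 stroke at J1  (J1: bond 0 brought flow, rest push out)
b3 stroke at J1  (J1: bond 0 brought flow, rest push out)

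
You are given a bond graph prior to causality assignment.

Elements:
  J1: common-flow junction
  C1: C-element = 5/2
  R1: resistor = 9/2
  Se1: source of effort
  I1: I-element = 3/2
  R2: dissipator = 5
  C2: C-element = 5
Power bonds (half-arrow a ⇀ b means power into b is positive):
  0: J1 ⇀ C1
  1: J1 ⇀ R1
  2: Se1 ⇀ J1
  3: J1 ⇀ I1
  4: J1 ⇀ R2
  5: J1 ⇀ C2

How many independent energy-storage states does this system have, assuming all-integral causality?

3  (C1, C2, I1 all integral)

bond 2 stroke at J1  (Se1 (Se) sets effort on bond)
bond 0 stroke at J1  (C1 integral (e out))
bond 3 stroke at I1  (I1 integral (f out))
bond 1 stroke at J1  (common-f at J1 fixed by 3)
bond 4 stroke at J1  (1-jn J1 has f-setter on 3)
bond 5 stroke at J1  (common-f at J1 fixed by 3)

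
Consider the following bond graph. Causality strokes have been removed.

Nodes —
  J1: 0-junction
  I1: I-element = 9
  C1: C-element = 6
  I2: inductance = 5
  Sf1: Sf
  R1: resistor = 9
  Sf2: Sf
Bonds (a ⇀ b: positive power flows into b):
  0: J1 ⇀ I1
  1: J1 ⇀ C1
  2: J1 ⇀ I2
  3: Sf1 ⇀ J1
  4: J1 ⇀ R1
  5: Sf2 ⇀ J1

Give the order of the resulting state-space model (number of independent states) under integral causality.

3  (C1, I1, I2 all integral)

b3 →Sf1  (Sf1 fixes flow; stroke at Sf1)
b5 →Sf2  (Sf2: flow source, stroke at near end)
b0 →I1  (I1 outputs flow p/I1)
b1 →J1  (C1 outputs effort q/C1)
b2 →I2  (0-jn J1 has e-setter on 1)
b4 →R1  (0-jn J1 has e-setter on 1)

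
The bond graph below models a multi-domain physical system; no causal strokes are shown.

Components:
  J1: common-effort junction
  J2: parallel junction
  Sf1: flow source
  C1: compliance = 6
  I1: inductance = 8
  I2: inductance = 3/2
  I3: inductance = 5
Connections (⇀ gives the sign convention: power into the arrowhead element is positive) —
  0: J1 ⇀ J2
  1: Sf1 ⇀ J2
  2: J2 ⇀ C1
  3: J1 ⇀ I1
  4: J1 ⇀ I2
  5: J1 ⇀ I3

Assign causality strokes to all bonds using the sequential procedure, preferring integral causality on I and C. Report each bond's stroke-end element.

b1 stroke→Sf1  (Sf1: flow source, stroke at near end)
b2 stroke→J2  (C1 integral (e out))
b0 stroke→J1  (J2 effort already set via bond 2)
b3 stroke→I1  (J1: bond 0 brought effort, rest push out)
b4 stroke→I2  (0-jn J1 has e-setter on 0)
b5 stroke→I3  (0-jn J1 has e-setter on 0)

β0 |J1
β1 |Sf1
β2 |J2
β3 |I1
β4 |I2
β5 |I3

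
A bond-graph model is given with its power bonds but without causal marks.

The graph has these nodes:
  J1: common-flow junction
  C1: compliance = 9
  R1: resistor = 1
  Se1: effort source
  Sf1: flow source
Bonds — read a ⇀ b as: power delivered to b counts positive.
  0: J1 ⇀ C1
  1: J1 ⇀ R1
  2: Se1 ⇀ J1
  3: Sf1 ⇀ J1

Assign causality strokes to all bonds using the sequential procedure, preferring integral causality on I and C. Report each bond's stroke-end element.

β0 →J1
β1 →J1
β2 →J1
β3 →Sf1

b2 stroke at J1  (source Se1 imposes e)
b3 stroke at Sf1  (Sf1 (Sf) sets flow on bond)
b0 stroke at J1  (J1: bond 3 brought flow, rest push out)
b1 stroke at J1  (J1: bond 3 brought flow, rest push out)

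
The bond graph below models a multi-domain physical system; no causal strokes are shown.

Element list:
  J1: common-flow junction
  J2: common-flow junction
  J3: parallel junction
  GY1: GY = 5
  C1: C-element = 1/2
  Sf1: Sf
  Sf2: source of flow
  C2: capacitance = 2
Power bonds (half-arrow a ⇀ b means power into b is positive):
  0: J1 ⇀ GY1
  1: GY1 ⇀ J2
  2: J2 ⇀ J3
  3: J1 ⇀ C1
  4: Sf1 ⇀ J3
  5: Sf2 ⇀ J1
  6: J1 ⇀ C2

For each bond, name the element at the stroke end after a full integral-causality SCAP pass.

bond 0 stroke→J1
bond 1 stroke→J2
bond 2 stroke→J3
bond 3 stroke→J1
bond 4 stroke→Sf1
bond 5 stroke→Sf2
bond 6 stroke→J1

#4 stroke at Sf1  (source Sf1 imposes f)
#5 stroke at Sf2  (Sf2: flow source, stroke at near end)
#0 stroke at J1  (J1: bond 5 brought flow, rest push out)
#3 stroke at J1  (J1: bond 5 brought flow, rest push out)
#6 stroke at J1  (J1 flow already set via bond 5)
#2 stroke at J3  (only one effort-in slot at J3)
#1 stroke at J2  (GY1: gyrator matches bond 0)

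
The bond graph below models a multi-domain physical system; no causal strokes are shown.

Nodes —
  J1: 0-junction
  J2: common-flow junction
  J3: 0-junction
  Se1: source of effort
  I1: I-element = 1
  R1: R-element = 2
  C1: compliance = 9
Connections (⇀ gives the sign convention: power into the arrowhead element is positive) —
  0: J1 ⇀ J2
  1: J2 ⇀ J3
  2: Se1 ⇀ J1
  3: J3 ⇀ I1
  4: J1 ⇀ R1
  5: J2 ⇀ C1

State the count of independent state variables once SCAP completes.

#2 |J1  (Se1: effort source, stroke at far end)
#0 |J2  (0-jn J1 has e-setter on 2)
#4 |R1  (J1 effort already set via bond 2)
#3 |I1  (I1: I, integral causality)
#1 |J3  (closing 0-jn rule on J3)
#5 |J2  (J2 flow already set via bond 1)

2  (C1, I1 all integral)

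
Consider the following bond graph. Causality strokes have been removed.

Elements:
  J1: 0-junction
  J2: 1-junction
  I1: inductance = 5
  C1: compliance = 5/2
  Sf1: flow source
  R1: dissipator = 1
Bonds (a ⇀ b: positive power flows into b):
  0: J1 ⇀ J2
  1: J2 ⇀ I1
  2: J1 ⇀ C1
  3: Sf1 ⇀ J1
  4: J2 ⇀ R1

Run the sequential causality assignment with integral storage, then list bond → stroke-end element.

#0 |J2
#1 |I1
#2 |J1
#3 |Sf1
#4 |J2

#3 stroke at Sf1  (Sf1: flow source, stroke at near end)
#1 stroke at I1  (I1: I, integral causality)
#0 stroke at J2  (J2 flow already set via bond 1)
#4 stroke at J2  (common-f at J2 fixed by 1)
#2 stroke at J1  (J1 needs exactly one e-in)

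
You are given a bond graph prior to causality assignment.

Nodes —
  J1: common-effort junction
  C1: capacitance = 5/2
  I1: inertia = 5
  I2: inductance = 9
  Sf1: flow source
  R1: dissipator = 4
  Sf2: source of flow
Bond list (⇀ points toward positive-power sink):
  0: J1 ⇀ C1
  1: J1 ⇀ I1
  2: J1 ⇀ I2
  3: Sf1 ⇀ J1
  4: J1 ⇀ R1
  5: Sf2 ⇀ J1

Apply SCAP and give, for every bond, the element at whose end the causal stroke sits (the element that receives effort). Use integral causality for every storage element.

#3 →Sf1  (Sf1 fixes flow; stroke at Sf1)
#5 →Sf2  (source Sf2 imposes f)
#0 →J1  (prefer integral on C1)
#1 →I1  (J1 effort already set via bond 0)
#2 →I2  (common-e at J1 fixed by 0)
#4 →R1  (J1: bond 0 brought effort, rest push out)

β0 →J1
β1 →I1
β2 →I2
β3 →Sf1
β4 →R1
β5 →Sf2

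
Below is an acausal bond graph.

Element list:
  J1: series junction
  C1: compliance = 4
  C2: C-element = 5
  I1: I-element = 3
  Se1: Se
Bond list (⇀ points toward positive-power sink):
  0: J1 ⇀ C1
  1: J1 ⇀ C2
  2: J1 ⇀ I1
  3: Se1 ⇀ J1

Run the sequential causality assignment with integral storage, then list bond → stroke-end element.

#0 stroke→J1
#1 stroke→J1
#2 stroke→I1
#3 stroke→J1

#3 stroke→J1  (source Se1 imposes e)
#0 stroke→J1  (C1 outputs effort q/C1)
#1 stroke→J1  (C2 integral (e out))
#2 stroke→I1  (J1: last free bond brings flow in)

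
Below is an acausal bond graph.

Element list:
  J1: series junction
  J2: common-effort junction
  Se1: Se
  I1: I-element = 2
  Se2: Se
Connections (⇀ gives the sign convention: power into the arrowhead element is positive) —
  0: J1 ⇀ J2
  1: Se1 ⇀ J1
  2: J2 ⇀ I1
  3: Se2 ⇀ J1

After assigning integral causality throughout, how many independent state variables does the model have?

1  (I1 all integral)

bond 1 →J1  (Se1 fixes effort; stroke away)
bond 3 →J1  (Se2 (Se) sets effort on bond)
bond 0 →J2  (closing 1-jn rule on J1)
bond 2 →I1  (J2 effort already set via bond 0)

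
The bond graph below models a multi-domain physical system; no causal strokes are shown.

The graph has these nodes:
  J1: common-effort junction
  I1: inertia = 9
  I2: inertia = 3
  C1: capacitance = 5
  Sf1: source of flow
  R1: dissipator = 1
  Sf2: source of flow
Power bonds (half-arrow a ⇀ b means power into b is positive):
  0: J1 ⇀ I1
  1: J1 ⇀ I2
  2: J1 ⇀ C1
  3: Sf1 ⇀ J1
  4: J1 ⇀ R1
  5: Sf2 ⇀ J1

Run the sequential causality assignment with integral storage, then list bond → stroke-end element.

b3 →Sf1  (Sf1 fixes flow; stroke at Sf1)
b5 →Sf2  (Sf2: flow source, stroke at near end)
b0 →I1  (I1 outputs flow p/I1)
b1 →I2  (I2 integral (f out))
b2 →J1  (C1 outputs effort q/C1)
b4 →R1  (0-jn J1 has e-setter on 2)

#0 stroke→I1
#1 stroke→I2
#2 stroke→J1
#3 stroke→Sf1
#4 stroke→R1
#5 stroke→Sf2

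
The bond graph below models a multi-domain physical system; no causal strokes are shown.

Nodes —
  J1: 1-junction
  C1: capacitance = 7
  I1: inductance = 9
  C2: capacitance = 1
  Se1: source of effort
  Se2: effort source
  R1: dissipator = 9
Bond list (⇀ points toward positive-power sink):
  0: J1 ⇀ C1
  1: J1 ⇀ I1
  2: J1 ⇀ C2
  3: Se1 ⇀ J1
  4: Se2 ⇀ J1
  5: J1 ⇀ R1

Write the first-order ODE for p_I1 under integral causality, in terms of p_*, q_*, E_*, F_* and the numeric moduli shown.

dp_I1/dt = E_Se1 + E_Se2 - p_I1 - q_C1/7 - q_C2

#3 stroke at J1  (Se1: effort source, stroke at far end)
#4 stroke at J1  (Se2 fixes effort; stroke away)
#0 stroke at J1  (C1 integral (e out))
#1 stroke at I1  (I1 integral (f out))
#2 stroke at J1  (J1: bond 1 brought flow, rest push out)
#5 stroke at J1  (J1: bond 1 brought flow, rest push out)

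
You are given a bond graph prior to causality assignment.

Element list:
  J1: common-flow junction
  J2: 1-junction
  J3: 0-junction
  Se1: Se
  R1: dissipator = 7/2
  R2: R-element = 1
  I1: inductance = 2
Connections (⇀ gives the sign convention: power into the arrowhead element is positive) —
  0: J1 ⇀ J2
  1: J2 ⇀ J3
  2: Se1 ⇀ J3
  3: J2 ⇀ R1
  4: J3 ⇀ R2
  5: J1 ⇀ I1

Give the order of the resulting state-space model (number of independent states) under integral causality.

β2 stroke→J3  (Se1: effort source, stroke at far end)
β1 stroke→J2  (0-jn J3 has e-setter on 2)
β4 stroke→R2  (common-e at J3 fixed by 2)
β5 stroke→I1  (I1 integral (f out))
β0 stroke→J1  (common-f at J1 fixed by 5)
β3 stroke→J2  (common-f at J2 fixed by 0)

1  (I1 all integral)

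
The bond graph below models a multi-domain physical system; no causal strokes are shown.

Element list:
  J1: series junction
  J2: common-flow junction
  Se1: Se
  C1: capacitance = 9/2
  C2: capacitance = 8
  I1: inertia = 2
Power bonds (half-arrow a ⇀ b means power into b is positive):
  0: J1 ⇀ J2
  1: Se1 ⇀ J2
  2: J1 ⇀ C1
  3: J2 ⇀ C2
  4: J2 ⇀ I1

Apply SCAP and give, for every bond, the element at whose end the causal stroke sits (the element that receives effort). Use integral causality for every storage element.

#0 →J2
#1 →J2
#2 →J1
#3 →J2
#4 →I1

#1 |J2  (Se1: effort source, stroke at far end)
#2 |J1  (prefer integral on C1)
#0 |J2  (only one flow-in slot at J1)
#3 |J2  (C2 integral (e out))
#4 |I1  (J2: last free bond brings flow in)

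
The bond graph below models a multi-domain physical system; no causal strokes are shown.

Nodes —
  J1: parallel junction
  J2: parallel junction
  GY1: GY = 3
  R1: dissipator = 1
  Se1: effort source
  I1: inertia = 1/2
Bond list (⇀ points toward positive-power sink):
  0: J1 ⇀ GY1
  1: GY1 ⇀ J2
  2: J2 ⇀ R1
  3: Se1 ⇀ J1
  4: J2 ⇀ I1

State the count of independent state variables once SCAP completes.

1  (I1 all integral)

#3 |J1  (Se1 (Se) sets effort on bond)
#0 |GY1  (common-e at J1 fixed by 3)
#1 |GY1  (GY1: gyrator matches bond 0)
#4 |I1  (prefer integral on I1)
#2 |J2  (J2 needs exactly one e-in)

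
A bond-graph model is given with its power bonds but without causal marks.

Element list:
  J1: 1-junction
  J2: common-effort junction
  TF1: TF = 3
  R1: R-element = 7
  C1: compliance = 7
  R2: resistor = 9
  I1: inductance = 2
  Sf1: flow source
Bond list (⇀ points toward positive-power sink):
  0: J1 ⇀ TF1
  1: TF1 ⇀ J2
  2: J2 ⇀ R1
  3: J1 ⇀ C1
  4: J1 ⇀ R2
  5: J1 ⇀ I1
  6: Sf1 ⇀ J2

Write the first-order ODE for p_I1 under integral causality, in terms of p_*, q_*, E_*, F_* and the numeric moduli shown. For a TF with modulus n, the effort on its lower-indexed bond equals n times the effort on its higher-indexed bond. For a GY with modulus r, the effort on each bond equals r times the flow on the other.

b6 →Sf1  (Sf1 (Sf) sets flow on bond)
b3 →J1  (prefer integral on C1)
b5 →I1  (I1 outputs flow p/I1)
b0 →J1  (J1 flow already set via bond 5)
b4 →J1  (1-jn J1 has f-setter on 5)
b1 →TF1  (TF1: transformer flips bond 0)
b2 →J2  (only one effort-in slot at J2)

dp_I1/dt = -21*F_Sf1 - 36*p_I1 - q_C1/7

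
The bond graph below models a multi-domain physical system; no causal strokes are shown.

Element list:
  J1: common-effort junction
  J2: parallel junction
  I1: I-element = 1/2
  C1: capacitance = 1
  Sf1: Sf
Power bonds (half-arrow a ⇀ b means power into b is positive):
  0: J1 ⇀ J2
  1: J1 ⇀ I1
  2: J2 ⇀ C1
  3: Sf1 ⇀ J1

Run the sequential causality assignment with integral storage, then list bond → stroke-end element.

b3 stroke→Sf1  (Sf1: flow source, stroke at near end)
b1 stroke→I1  (I1 integral (f out))
b0 stroke→J1  (only one effort-in slot at J1)
b2 stroke→J2  (J2 needs exactly one e-in)

bond 0 |J1
bond 1 |I1
bond 2 |J2
bond 3 |Sf1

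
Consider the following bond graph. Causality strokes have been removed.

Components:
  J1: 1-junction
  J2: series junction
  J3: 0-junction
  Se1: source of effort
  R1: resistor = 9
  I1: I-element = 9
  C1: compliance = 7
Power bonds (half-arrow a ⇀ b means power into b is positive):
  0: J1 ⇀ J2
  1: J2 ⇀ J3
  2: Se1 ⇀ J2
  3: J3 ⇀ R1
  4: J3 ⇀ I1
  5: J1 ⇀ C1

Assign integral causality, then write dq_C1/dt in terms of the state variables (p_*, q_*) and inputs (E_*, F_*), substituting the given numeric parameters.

#2 stroke at J2  (Se1 (Se) sets effort on bond)
#4 stroke at I1  (I1 integral (f out))
#5 stroke at J1  (C1 outputs effort q/C1)
#0 stroke at J2  (J1 needs exactly one f-in)
#1 stroke at J3  (J2: last free bond brings flow in)
#3 stroke at R1  (common-e at J3 fixed by 1)

dq_C1/dt = E_Se1/9 + p_I1/9 - q_C1/63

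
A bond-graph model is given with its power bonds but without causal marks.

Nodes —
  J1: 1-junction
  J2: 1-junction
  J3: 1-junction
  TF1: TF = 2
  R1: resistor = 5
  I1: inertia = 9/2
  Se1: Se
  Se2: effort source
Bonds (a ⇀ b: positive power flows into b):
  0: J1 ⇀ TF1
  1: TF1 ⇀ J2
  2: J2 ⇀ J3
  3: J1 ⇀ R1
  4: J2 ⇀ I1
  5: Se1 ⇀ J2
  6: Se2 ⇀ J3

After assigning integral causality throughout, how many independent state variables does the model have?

#5 →J2  (source Se1 imposes e)
#6 →J3  (Se2 fixes effort; stroke away)
#2 →J2  (J3: last free bond brings flow in)
#4 →I1  (I1 integral (f out))
#1 →J2  (common-f at J2 fixed by 4)
#0 →TF1  (TF1 one-in-one-out from 1)
#3 →J1  (J1 flow already set via bond 0)

1  (I1 all integral)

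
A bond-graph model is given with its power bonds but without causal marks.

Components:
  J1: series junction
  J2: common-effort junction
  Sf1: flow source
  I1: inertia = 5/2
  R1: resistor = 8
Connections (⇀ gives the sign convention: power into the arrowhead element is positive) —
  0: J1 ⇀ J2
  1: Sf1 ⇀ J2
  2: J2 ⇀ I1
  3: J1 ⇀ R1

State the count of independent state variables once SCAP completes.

bond 1 stroke→Sf1  (source Sf1 imposes f)
bond 2 stroke→I1  (prefer integral on I1)
bond 0 stroke→J2  (J2 needs exactly one e-in)
bond 3 stroke→J1  (1-jn J1 has f-setter on 0)

1  (I1 all integral)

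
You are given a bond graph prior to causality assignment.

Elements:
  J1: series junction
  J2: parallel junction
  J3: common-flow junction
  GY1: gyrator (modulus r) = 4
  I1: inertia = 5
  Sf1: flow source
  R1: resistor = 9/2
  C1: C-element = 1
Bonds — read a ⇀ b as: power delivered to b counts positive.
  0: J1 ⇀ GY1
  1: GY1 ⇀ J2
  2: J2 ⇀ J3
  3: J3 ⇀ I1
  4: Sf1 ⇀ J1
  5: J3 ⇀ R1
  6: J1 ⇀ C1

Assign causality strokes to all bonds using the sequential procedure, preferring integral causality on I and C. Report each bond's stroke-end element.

bond 0 stroke at J1
bond 1 stroke at J2
bond 2 stroke at J3
bond 3 stroke at I1
bond 4 stroke at Sf1
bond 5 stroke at J3
bond 6 stroke at J1

bond 4 →Sf1  (Sf1 fixes flow; stroke at Sf1)
bond 0 →J1  (J1 flow already set via bond 4)
bond 6 →J1  (common-f at J1 fixed by 4)
bond 1 →J2  (GY GY1: same side as bond 0)
bond 2 →J3  (0-jn J2 has e-setter on 1)
bond 3 →I1  (I1 integral (f out))
bond 5 →J3  (J3 flow already set via bond 3)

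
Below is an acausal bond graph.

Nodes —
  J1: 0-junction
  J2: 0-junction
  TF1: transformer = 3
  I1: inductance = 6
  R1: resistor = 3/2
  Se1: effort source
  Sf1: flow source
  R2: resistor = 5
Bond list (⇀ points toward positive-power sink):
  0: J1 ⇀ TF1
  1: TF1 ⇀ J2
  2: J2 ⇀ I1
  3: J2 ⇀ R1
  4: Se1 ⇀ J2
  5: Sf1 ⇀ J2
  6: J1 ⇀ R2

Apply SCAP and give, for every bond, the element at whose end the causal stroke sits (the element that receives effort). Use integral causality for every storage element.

bond 4 |J2  (Se1 fixes effort; stroke away)
bond 5 |Sf1  (Sf1 (Sf) sets flow on bond)
bond 1 |TF1  (J2 effort already set via bond 4)
bond 2 |I1  (common-e at J2 fixed by 4)
bond 3 |R1  (J2 effort already set via bond 4)
bond 0 |J1  (TF1: transformer flips bond 1)
bond 6 |R2  (J1: bond 0 brought effort, rest push out)

b0 →J1
b1 →TF1
b2 →I1
b3 →R1
b4 →J2
b5 →Sf1
b6 →R2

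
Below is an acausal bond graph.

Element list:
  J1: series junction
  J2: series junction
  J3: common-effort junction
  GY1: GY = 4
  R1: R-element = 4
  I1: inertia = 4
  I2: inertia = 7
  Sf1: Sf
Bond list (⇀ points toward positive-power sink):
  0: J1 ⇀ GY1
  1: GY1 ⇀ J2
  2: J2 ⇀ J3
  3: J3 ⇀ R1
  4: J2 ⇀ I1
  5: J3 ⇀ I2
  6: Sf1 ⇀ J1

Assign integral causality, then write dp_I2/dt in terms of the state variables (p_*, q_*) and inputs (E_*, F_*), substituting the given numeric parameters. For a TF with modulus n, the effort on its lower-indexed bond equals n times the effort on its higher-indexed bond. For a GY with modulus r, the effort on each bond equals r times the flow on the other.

β6 →Sf1  (Sf1 fixes flow; stroke at Sf1)
β0 →J1  (common-f at J1 fixed by 6)
β1 →J2  (GY1 both-in/both-out from 0)
β4 →I1  (I1 integral (f out))
β2 →J2  (1-jn J2 has f-setter on 4)
β5 →I2  (I2 integral (f out))
β3 →J3  (only one effort-in slot at J3)

dp_I2/dt = p_I1 - 4*p_I2/7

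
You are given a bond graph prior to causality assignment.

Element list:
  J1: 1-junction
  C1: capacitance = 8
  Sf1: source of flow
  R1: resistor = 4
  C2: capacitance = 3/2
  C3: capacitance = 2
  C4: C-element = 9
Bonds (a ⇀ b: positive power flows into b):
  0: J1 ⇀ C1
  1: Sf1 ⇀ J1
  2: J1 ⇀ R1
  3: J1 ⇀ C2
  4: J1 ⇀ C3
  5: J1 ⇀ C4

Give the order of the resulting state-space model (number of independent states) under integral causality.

4  (C1, C2, C3, C4 all integral)

b1 stroke at Sf1  (Sf1 fixes flow; stroke at Sf1)
b0 stroke at J1  (1-jn J1 has f-setter on 1)
b2 stroke at J1  (J1: bond 1 brought flow, rest push out)
b3 stroke at J1  (common-f at J1 fixed by 1)
b4 stroke at J1  (common-f at J1 fixed by 1)
b5 stroke at J1  (common-f at J1 fixed by 1)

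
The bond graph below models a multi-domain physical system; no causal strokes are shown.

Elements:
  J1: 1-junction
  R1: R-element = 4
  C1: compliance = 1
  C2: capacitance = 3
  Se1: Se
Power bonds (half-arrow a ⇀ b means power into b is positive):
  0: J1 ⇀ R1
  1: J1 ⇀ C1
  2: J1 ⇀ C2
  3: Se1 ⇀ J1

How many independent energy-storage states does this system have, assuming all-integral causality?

2  (C1, C2 all integral)

β3 stroke→J1  (Se1: effort source, stroke at far end)
β1 stroke→J1  (C1 outputs effort q/C1)
β2 stroke→J1  (C2 integral (e out))
β0 stroke→R1  (only one flow-in slot at J1)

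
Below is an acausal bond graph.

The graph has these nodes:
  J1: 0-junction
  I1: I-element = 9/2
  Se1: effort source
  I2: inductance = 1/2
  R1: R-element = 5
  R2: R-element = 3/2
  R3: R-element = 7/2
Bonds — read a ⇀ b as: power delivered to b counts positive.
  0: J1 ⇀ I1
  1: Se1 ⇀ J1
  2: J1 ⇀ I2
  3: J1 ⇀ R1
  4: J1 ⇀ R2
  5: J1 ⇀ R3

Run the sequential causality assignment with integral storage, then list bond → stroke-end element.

bond 1 |J1  (Se1: effort source, stroke at far end)
bond 0 |I1  (common-e at J1 fixed by 1)
bond 2 |I2  (0-jn J1 has e-setter on 1)
bond 3 |R1  (J1: bond 1 brought effort, rest push out)
bond 4 |R2  (J1 effort already set via bond 1)
bond 5 |R3  (J1: bond 1 brought effort, rest push out)

b0 stroke→I1
b1 stroke→J1
b2 stroke→I2
b3 stroke→R1
b4 stroke→R2
b5 stroke→R3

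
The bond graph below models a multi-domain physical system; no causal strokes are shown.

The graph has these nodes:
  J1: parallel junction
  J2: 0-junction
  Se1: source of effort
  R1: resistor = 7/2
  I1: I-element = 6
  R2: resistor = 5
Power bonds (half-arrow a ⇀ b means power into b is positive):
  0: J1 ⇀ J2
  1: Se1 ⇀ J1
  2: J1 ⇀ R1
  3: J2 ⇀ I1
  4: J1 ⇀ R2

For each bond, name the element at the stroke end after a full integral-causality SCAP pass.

#1 stroke→J1  (Se1 fixes effort; stroke away)
#0 stroke→J2  (common-e at J1 fixed by 1)
#2 stroke→R1  (common-e at J1 fixed by 1)
#4 stroke→R2  (common-e at J1 fixed by 1)
#3 stroke→I1  (0-jn J2 has e-setter on 0)

β0 →J2
β1 →J1
β2 →R1
β3 →I1
β4 →R2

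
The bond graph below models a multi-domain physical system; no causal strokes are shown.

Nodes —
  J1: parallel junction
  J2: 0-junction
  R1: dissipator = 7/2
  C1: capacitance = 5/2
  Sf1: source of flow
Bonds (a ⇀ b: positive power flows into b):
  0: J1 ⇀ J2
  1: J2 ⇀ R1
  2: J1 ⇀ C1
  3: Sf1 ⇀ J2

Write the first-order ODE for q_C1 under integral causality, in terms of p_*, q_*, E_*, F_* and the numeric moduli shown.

dq_C1/dt = F_Sf1 - 4*q_C1/35

β3 →Sf1  (Sf1 (Sf) sets flow on bond)
β2 →J1  (prefer integral on C1)
β0 →J2  (J1 effort already set via bond 2)
β1 →R1  (common-e at J2 fixed by 0)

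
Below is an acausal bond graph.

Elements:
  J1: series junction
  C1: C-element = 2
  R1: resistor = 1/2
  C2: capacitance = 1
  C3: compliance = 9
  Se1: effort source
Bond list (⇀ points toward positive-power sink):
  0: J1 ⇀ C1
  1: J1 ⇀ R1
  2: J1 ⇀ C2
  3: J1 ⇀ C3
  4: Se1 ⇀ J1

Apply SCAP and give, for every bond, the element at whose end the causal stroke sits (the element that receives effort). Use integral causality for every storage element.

bond 4 stroke at J1  (Se1 fixes effort; stroke away)
bond 0 stroke at J1  (prefer integral on C1)
bond 2 stroke at J1  (C2: C, integral causality)
bond 3 stroke at J1  (prefer integral on C3)
bond 1 stroke at R1  (only one flow-in slot at J1)

b0 →J1
b1 →R1
b2 →J1
b3 →J1
b4 →J1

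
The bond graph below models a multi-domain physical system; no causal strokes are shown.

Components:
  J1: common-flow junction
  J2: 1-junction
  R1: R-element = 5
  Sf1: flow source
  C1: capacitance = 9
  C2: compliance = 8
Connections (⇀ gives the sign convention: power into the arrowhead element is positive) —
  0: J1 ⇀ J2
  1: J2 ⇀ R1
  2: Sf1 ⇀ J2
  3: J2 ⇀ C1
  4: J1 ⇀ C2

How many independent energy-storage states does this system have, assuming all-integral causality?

#2 stroke→Sf1  (Sf1 (Sf) sets flow on bond)
#0 stroke→J2  (J2: bond 2 brought flow, rest push out)
#1 stroke→J2  (common-f at J2 fixed by 2)
#3 stroke→J2  (J2 flow already set via bond 2)
#4 stroke→J1  (J1: bond 0 brought flow, rest push out)

2  (C1, C2 all integral)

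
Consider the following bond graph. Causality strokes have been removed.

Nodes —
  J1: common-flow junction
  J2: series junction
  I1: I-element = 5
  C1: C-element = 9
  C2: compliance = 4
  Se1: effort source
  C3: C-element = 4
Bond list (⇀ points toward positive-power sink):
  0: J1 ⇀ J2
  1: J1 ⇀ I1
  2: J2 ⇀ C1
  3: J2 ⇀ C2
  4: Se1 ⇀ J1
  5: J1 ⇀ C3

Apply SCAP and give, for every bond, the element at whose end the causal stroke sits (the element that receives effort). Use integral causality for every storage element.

β4 →J1  (Se1 (Se) sets effort on bond)
β1 →I1  (prefer integral on I1)
β0 →J1  (J1: bond 1 brought flow, rest push out)
β5 →J1  (common-f at J1 fixed by 1)
β2 →J2  (1-jn J2 has f-setter on 0)
β3 →J2  (J2: bond 0 brought flow, rest push out)

b0 stroke at J1
b1 stroke at I1
b2 stroke at J2
b3 stroke at J2
b4 stroke at J1
b5 stroke at J1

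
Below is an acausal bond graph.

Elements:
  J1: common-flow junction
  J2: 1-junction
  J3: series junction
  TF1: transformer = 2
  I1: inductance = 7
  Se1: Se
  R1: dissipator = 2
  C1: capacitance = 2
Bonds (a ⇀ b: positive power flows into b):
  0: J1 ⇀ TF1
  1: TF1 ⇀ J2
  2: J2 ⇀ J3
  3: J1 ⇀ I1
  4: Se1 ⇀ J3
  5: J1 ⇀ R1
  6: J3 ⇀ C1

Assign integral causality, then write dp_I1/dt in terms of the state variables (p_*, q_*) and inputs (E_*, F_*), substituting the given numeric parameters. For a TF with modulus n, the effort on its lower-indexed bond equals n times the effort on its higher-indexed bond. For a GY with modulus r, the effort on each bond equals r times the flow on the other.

bond 4 →J3  (Se1: effort source, stroke at far end)
bond 3 →I1  (I1 integral (f out))
bond 0 →J1  (J1 flow already set via bond 3)
bond 5 →J1  (J1 flow already set via bond 3)
bond 1 →TF1  (TF1: transformer flips bond 0)
bond 2 →J2  (1-jn J2 has f-setter on 1)
bond 6 →J3  (common-f at J3 fixed by 2)

dp_I1/dt = 2*E_Se1 - 2*p_I1/7 - q_C1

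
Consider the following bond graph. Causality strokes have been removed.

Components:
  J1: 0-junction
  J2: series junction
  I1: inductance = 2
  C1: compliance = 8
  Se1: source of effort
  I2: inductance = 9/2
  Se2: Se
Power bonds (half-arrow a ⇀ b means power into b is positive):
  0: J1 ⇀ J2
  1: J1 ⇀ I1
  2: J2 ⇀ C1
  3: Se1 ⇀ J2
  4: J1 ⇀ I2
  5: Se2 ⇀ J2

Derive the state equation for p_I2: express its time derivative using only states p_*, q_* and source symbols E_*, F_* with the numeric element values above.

b3 stroke→J2  (source Se1 imposes e)
b5 stroke→J2  (Se2: effort source, stroke at far end)
b1 stroke→I1  (prefer integral on I1)
b2 stroke→J2  (C1: C, integral causality)
b0 stroke→J1  (closing 1-jn rule on J2)
b4 stroke→I2  (J1: bond 0 brought effort, rest push out)

dp_I2/dt = -E_Se1 - E_Se2 + q_C1/8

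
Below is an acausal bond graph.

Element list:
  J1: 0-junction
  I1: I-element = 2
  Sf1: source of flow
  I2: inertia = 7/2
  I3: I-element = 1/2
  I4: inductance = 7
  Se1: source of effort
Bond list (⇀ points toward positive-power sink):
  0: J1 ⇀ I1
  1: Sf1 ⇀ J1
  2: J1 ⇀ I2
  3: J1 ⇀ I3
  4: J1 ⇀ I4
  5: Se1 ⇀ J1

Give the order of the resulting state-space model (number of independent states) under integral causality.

b1 stroke at Sf1  (Sf1 fixes flow; stroke at Sf1)
b5 stroke at J1  (source Se1 imposes e)
b0 stroke at I1  (0-jn J1 has e-setter on 5)
b2 stroke at I2  (J1 effort already set via bond 5)
b3 stroke at I3  (common-e at J1 fixed by 5)
b4 stroke at I4  (common-e at J1 fixed by 5)

4  (I1, I2, I3, I4 all integral)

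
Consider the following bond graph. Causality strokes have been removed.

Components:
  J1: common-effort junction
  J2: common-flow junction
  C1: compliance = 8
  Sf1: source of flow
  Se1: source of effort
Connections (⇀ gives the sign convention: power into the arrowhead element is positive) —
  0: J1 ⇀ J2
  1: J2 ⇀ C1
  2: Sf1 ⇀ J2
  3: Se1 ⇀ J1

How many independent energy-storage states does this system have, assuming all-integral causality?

1  (C1 all integral)

β2 stroke→Sf1  (Sf1 fixes flow; stroke at Sf1)
β3 stroke→J1  (source Se1 imposes e)
β0 stroke→J2  (common-e at J1 fixed by 3)
β1 stroke→J2  (J2: bond 2 brought flow, rest push out)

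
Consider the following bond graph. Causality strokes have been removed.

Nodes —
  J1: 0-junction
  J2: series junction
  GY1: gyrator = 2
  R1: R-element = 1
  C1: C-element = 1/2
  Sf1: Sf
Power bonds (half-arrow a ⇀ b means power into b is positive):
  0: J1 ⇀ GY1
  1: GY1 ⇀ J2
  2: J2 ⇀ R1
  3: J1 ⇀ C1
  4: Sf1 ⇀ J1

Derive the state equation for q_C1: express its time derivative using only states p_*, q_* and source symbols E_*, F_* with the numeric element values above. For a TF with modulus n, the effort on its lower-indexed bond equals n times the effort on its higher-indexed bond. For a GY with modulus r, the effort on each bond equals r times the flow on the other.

dq_C1/dt = F_Sf1 - q_C1/2

#4 |Sf1  (Sf1: flow source, stroke at near end)
#3 |J1  (prefer integral on C1)
#0 |GY1  (J1: bond 3 brought effort, rest push out)
#1 |GY1  (through GY1, causality inverts; strokes same side of GY1)
#2 |J2  (1-jn J2 has f-setter on 1)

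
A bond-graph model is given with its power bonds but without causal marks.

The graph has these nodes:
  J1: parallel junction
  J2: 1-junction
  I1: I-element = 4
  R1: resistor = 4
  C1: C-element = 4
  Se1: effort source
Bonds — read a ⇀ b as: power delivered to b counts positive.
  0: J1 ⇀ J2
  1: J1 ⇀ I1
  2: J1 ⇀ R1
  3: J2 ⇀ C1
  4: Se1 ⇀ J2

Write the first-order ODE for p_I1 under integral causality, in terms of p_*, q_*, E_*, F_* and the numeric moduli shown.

β4 stroke→J2  (source Se1 imposes e)
β1 stroke→I1  (I1: I, integral causality)
β3 stroke→J2  (prefer integral on C1)
β0 stroke→J1  (J2: last free bond brings flow in)
β2 stroke→R1  (common-e at J1 fixed by 0)

dp_I1/dt = -E_Se1 + q_C1/4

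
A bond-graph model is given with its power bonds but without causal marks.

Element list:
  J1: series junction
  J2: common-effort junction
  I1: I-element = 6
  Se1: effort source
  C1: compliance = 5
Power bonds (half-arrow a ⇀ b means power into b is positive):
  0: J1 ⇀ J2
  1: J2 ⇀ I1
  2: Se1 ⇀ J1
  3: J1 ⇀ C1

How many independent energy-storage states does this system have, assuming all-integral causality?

2  (C1, I1 all integral)

β2 →J1  (Se1 (Se) sets effort on bond)
β1 →I1  (I1: I, integral causality)
β0 →J2  (J2 needs exactly one e-in)
β3 →J1  (J1 flow already set via bond 0)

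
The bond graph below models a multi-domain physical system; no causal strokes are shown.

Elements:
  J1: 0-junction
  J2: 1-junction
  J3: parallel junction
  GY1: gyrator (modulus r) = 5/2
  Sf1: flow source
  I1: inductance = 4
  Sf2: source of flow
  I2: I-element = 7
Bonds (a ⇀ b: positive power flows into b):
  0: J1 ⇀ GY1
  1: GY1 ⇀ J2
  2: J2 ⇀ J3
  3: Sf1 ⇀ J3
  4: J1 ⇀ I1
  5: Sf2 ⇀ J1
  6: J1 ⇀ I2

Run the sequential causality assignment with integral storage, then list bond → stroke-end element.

bond 0 stroke→J1
bond 1 stroke→J2
bond 2 stroke→J3
bond 3 stroke→Sf1
bond 4 stroke→I1
bond 5 stroke→Sf2
bond 6 stroke→I2

bond 3 stroke at Sf1  (Sf1 (Sf) sets flow on bond)
bond 5 stroke at Sf2  (Sf2 fixes flow; stroke at Sf2)
bond 2 stroke at J3  (only one effort-in slot at J3)
bond 1 stroke at J2  (J2: bond 2 brought flow, rest push out)
bond 0 stroke at J1  (GY GY1: same side as bond 1)
bond 4 stroke at I1  (J1 effort already set via bond 0)
bond 6 stroke at I2  (J1 effort already set via bond 0)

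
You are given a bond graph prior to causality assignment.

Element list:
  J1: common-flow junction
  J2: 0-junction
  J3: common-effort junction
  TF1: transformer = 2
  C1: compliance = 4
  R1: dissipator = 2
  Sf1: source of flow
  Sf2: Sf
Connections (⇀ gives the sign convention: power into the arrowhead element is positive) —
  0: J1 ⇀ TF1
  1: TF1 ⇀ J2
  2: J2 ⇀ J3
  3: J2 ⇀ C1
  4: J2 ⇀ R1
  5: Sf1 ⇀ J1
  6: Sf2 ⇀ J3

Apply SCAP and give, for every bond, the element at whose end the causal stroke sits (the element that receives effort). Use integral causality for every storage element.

b5 |Sf1  (Sf1 fixes flow; stroke at Sf1)
b6 |Sf2  (Sf2: flow source, stroke at near end)
b0 |J1  (J1 flow already set via bond 5)
b2 |J3  (closing 0-jn rule on J3)
b1 |TF1  (through TF1, causality passes straight; one stroke at TF1)
b3 |J2  (prefer integral on C1)
b4 |R1  (J2: bond 3 brought effort, rest push out)

bond 0 |J1
bond 1 |TF1
bond 2 |J3
bond 3 |J2
bond 4 |R1
bond 5 |Sf1
bond 6 |Sf2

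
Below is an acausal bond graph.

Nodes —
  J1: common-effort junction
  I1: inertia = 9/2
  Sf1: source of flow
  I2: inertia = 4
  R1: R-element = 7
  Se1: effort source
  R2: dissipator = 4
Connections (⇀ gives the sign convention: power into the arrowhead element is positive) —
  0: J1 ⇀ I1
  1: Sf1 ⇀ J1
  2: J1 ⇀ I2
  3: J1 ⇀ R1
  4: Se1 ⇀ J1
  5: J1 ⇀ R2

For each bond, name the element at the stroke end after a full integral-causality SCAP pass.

#0 stroke at I1
#1 stroke at Sf1
#2 stroke at I2
#3 stroke at R1
#4 stroke at J1
#5 stroke at R2

b1 →Sf1  (Sf1 fixes flow; stroke at Sf1)
b4 →J1  (Se1: effort source, stroke at far end)
b0 →I1  (J1: bond 4 brought effort, rest push out)
b2 →I2  (common-e at J1 fixed by 4)
b3 →R1  (J1: bond 4 brought effort, rest push out)
b5 →R2  (J1: bond 4 brought effort, rest push out)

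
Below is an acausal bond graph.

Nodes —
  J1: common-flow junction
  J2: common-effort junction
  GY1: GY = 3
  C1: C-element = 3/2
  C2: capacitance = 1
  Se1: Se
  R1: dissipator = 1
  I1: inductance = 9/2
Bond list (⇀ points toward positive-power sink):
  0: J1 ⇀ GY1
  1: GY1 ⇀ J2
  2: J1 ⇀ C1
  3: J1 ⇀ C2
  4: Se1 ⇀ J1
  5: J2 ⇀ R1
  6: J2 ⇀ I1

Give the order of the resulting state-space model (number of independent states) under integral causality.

β4 |J1  (Se1 fixes effort; stroke away)
β2 |J1  (C1 outputs effort q/C1)
β3 |J1  (C2 outputs effort q/C2)
β0 |GY1  (J1 needs exactly one f-in)
β1 |GY1  (GY GY1: same side as bond 0)
β6 |I1  (prefer integral on I1)
β5 |J2  (J2: last free bond brings effort in)

3  (C1, C2, I1 all integral)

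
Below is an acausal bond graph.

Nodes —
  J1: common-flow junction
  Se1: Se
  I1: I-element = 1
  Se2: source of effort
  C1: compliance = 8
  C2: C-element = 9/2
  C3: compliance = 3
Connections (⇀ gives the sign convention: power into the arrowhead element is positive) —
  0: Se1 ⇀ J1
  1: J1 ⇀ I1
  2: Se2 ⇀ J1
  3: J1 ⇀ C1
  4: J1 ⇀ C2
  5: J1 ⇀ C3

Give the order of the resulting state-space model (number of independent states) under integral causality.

b0 stroke at J1  (source Se1 imposes e)
b2 stroke at J1  (Se2: effort source, stroke at far end)
b1 stroke at I1  (I1 integral (f out))
b3 stroke at J1  (1-jn J1 has f-setter on 1)
b4 stroke at J1  (J1: bond 1 brought flow, rest push out)
b5 stroke at J1  (J1: bond 1 brought flow, rest push out)

4  (C1, C2, C3, I1 all integral)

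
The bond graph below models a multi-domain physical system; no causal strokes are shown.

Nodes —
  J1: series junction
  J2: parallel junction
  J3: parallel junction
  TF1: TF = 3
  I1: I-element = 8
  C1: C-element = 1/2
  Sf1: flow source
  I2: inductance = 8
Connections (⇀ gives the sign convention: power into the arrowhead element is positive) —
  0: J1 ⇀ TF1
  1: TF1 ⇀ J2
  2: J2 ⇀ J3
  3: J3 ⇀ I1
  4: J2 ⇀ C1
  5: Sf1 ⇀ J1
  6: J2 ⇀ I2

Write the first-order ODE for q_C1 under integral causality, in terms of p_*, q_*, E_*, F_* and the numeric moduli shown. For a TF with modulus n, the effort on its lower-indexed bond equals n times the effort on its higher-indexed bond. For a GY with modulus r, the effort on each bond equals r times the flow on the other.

b5 |Sf1  (source Sf1 imposes f)
b0 |J1  (J1: bond 5 brought flow, rest push out)
b1 |TF1  (TF1: transformer flips bond 0)
b3 |I1  (I1 outputs flow p/I1)
b2 |J3  (J3: last free bond brings effort in)
b4 |J2  (C1: C, integral causality)
b6 |I2  (common-e at J2 fixed by 4)

dq_C1/dt = 3*F_Sf1 - p_I1/8 - p_I2/8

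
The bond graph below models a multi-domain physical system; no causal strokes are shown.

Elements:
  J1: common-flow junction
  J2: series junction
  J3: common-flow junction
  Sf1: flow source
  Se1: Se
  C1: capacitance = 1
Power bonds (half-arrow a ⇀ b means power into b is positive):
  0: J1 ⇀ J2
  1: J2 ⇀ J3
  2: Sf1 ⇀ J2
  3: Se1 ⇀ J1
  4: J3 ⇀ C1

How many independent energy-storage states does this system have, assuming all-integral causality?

β2 |Sf1  (Sf1 (Sf) sets flow on bond)
β3 |J1  (Se1: effort source, stroke at far end)
β0 |J2  (closing 1-jn rule on J1)
β1 |J2  (J2: bond 2 brought flow, rest push out)
β4 |J3  (J3 flow already set via bond 1)

1  (C1 all integral)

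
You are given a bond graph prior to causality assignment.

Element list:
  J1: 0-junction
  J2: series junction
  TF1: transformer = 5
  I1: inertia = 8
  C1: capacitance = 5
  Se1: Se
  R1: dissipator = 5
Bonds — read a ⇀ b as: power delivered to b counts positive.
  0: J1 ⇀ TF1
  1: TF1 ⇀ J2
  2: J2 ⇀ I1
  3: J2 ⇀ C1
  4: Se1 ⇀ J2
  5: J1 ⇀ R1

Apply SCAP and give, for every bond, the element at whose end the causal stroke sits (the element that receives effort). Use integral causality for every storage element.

bond 0 stroke→TF1
bond 1 stroke→J2
bond 2 stroke→I1
bond 3 stroke→J2
bond 4 stroke→J2
bond 5 stroke→J1

β4 →J2  (Se1 (Se) sets effort on bond)
β2 →I1  (I1: I, integral causality)
β1 →J2  (common-f at J2 fixed by 2)
β3 →J2  (1-jn J2 has f-setter on 2)
β0 →TF1  (TF1 one-in-one-out from 1)
β5 →J1  (only one effort-in slot at J1)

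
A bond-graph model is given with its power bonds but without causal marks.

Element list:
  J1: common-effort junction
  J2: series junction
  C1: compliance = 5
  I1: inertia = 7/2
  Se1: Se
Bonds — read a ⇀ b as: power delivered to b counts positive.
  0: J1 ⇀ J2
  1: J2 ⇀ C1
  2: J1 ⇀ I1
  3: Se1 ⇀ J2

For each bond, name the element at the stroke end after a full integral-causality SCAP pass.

bond 0 stroke→J1
bond 1 stroke→J2
bond 2 stroke→I1
bond 3 stroke→J2

b3 →J2  (source Se1 imposes e)
b1 →J2  (prefer integral on C1)
b0 →J1  (only one flow-in slot at J2)
b2 →I1  (common-e at J1 fixed by 0)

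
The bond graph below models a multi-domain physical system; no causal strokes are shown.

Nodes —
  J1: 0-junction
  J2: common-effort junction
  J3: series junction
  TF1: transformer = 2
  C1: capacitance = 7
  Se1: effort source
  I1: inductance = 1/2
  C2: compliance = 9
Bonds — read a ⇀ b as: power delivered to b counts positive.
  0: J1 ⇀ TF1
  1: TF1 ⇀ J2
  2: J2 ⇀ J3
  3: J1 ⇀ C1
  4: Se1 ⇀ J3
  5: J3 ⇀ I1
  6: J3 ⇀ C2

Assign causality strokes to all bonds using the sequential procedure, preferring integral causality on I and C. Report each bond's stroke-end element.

#0 |TF1
#1 |J2
#2 |J3
#3 |J1
#4 |J3
#5 |I1
#6 |J3

β4 |J3  (source Se1 imposes e)
β3 |J1  (C1 integral (e out))
β0 |TF1  (J1: bond 3 brought effort, rest push out)
β1 |J2  (TF TF1: opposite of bond 0)
β2 |J3  (common-e at J2 fixed by 1)
β5 |I1  (I1: I, integral causality)
β6 |J3  (1-jn J3 has f-setter on 5)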